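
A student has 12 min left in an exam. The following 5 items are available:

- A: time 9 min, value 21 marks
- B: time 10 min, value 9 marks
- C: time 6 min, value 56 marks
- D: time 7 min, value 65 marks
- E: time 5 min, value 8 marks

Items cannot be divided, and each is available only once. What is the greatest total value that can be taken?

Check high-value combinations within 12 min:
- D+E: time 7+5=12, value 65+8=73
- D: time 7, value 65
- C+E: time 6+5=11, value 56+8=64
- C: time 6, value 56
Best: 73 marks.

73 marks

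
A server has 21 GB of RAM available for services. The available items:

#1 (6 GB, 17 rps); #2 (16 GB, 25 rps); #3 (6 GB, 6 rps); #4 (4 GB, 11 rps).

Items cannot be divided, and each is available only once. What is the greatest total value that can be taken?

Check high-value combinations within 21 GB:
- #2+#4: memory 16+4=20, value 25+11=36
- #1+#3+#4: memory 6+6+4=16, value 17+6+11=34
- #1+#4: memory 6+4=10, value 17+11=28
- #2: memory 16, value 25
Best: 36 rps.

36 rps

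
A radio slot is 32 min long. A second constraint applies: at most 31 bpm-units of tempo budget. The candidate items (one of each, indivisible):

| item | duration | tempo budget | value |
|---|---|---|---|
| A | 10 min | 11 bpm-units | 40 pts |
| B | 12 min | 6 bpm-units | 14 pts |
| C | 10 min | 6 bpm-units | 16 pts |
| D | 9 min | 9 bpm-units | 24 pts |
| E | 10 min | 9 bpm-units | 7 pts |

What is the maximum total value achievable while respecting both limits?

80 pts

Feasible sets respecting both limits:
- A+C+D: duration 29, tempo budget 26, value 80
- A+B+D: duration 31, tempo budget 26, value 78
- A+D+E: duration 29, tempo budget 29, value 71
Best: 80 pts.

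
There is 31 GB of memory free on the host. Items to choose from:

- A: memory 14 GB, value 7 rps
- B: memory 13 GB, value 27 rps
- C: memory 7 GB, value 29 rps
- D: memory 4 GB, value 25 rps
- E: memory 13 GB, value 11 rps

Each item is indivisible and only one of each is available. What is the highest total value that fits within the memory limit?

81 rps

Check high-value combinations within 31 GB:
- B+C+D: memory 13+7+4=24, value 27+29+25=81
- C+D+E: memory 7+4+13=24, value 29+25+11=65
- B+D+E: memory 13+4+13=30, value 27+25+11=63
- A+C+D: memory 14+7+4=25, value 7+29+25=61
- A+B+D: memory 14+13+4=31, value 7+27+25=59
Best: 81 rps.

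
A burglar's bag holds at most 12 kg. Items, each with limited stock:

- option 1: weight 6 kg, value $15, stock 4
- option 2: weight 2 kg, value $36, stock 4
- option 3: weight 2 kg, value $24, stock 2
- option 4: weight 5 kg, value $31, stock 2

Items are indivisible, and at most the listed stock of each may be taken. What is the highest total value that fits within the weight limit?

Top feasible selections:
- 4×option 2 + 2×option 3: weight 12, value 192
- 4×option 2 + 1×option 3: weight 10, value 168
- 3×option 2 + 2×option 3: weight 10, value 156
- 4×option 2: weight 8, value 144
Best: $192.

$192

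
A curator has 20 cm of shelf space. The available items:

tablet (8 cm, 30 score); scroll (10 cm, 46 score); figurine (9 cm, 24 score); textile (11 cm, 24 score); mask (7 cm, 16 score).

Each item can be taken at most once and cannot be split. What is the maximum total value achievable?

Check high-value combinations within 20 cm:
- tablet+scroll: length 8+10=18, value 30+46=76
- scroll+figurine: length 10+9=19, value 46+24=70
- scroll+mask: length 10+7=17, value 46+16=62
- tablet+figurine: length 8+9=17, value 30+24=54
Best: 76 score.

76 score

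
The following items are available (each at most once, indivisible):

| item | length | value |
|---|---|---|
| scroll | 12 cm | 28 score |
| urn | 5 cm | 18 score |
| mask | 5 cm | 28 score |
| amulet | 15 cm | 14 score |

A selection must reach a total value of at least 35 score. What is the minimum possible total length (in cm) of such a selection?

10

Subsets with value ≥ 35, sorted by total length:
- urn+mask: length 10, value 46
- scroll+mask: length 17, value 56
- scroll+urn: length 17, value 46
- mask+amulet: length 20, value 42
Minimum length: 10 cm.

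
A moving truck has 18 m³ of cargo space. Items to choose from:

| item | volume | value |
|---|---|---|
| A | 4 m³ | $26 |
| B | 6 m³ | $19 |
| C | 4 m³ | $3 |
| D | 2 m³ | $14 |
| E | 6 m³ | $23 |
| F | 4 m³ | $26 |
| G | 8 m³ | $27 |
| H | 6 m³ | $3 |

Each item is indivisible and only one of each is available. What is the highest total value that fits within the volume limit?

$93

Check high-value combinations within 18 m³:
- A+D+F+G: volume 4+2+4+8=18, value 26+14+26+27=93
- A+D+E+F: volume 4+2+6+4=16, value 26+14+23+26=89
- A+B+D+F: volume 4+6+2+4=16, value 26+19+14+26=85
Best: $93.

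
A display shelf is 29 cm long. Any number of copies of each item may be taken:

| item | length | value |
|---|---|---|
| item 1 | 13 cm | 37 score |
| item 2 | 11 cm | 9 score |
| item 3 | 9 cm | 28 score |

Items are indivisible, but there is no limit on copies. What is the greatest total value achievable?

Best value-per-unit is item 3 at 28/9, and filling with it alone uses length 3×9=27. No mix of the others beats 3×28 = 84.

84 score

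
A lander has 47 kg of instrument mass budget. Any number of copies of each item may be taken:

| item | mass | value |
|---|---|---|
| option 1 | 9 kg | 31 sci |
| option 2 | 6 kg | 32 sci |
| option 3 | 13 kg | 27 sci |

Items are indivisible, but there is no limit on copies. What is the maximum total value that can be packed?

224 sci

Best value-per-unit is option 2 at 32/6, and filling with it alone uses mass 7×6=42. No mix of the others beats 7×32 = 224.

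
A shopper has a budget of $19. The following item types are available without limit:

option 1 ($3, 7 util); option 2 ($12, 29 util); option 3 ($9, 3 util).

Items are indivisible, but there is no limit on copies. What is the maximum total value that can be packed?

Best value-per-unit is option 2 at 29/12; filling with it alone gives 1×29 = 29.
Optimal mix: 2×option 1 + 1×option 2 → cost 18, value 43.

43 util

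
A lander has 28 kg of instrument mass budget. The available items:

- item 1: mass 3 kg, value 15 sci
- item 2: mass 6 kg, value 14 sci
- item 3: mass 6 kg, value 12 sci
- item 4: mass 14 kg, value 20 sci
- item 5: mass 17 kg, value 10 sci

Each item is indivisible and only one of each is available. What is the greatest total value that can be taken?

Check high-value combinations within 28 kg:
- item 1+item 2+item 4: mass 3+6+14=23, value 15+14+20=49
- item 1+item 3+item 4: mass 3+6+14=23, value 15+12+20=47
- item 2+item 3+item 4: mass 6+6+14=26, value 14+12+20=46
- item 1+item 2+item 3: mass 3+6+6=15, value 15+14+12=41
- item 1+item 2+item 5: mass 3+6+17=26, value 15+14+10=39
Best: 49 sci.

49 sci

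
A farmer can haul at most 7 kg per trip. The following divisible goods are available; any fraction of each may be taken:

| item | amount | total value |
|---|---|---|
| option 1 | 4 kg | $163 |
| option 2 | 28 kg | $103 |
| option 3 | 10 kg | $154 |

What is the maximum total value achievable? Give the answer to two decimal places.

Take in order of value per unit:
- option 1 (163/4 per unit): all 4 → value 163, running total 163.00
- option 3 (154/10 per unit): 3 of 10 → value 3×154/10 = 46.2000, running total 209.20
Total 209.20.

209.20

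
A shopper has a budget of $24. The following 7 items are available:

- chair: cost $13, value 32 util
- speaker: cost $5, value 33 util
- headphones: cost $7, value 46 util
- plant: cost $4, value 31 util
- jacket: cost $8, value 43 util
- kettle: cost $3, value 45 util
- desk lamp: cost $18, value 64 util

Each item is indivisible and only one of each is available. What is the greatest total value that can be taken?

167 util

This is a 0/1 knapsack; check combinations near the capacity.
- speaker+headphones+jacket+kettle: cost 5+7+8+3=23, value 33+46+43+45=167
- headphones+plant+jacket+kettle: cost 7+4+8+3=22, value 46+31+43+45=165
- speaker+headphones+plant+kettle: cost 5+7+4+3=19, value 33+46+31+45=155
- speaker+headphones+plant+jacket: cost 5+7+4+8=24, value 33+46+31+43=153
- speaker+plant+jacket+kettle: cost 5+4+8+3=20, value 33+31+43+45=152
Best: 167 util.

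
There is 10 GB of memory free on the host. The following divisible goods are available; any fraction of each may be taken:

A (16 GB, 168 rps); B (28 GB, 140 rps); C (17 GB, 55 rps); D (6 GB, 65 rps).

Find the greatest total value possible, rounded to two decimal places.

Take in order of value per unit:
- D (65/6 per unit): all 6 → value 65, running total 65.00
- A (168/16 per unit): 4 of 16 → value 4×168/16 = 42.0000, running total 107.00
Total 107.00.

107.00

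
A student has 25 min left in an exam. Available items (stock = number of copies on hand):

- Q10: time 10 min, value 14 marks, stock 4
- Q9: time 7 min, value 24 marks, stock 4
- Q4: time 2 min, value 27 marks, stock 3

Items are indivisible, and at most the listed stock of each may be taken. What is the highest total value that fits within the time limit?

Best selections within time 25 and stock limits:
- 2×Q9 + 3×Q4: time 20, value 129
- 3×Q9 + 2×Q4: time 25, value 126
- 1×Q10 + 1×Q9 + 3×Q4: time 23, value 119
- 1×Q9 + 3×Q4: time 13, value 105
Best: 129 marks.

129 marks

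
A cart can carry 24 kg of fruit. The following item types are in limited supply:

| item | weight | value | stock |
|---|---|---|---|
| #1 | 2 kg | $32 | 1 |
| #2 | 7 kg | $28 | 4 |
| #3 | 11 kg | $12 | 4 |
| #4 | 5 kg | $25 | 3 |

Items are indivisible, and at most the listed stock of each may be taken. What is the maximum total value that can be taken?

$135

Best selections within weight 24 and stock limits:
- 1×#1 + 1×#2 + 3×#4: weight 24, value 135
- 1×#1 + 3×#2: weight 23, value 116
Best: $135.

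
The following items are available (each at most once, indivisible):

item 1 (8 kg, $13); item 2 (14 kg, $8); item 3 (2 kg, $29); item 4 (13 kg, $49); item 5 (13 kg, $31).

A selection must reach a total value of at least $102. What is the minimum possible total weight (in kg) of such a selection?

28

Subsets with value ≥ 102, sorted by total weight:
- item 3+item 4+item 5: weight 28, value 109
- item 1+item 3+item 4+item 5: weight 36, value 122
- item 2+item 3+item 4+item 5: weight 42, value 117
Minimum weight: 28 kg.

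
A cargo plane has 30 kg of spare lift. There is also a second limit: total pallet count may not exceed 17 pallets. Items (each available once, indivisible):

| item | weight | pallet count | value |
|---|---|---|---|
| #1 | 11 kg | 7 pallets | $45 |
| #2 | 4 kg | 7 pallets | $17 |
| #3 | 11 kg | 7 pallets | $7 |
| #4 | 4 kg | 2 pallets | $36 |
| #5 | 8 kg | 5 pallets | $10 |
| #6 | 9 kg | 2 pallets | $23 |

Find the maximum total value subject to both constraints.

$104

Feasible sets respecting both limits:
- #1+#4+#6: weight 24, pallet count 11, value 104
- #1+#2+#4: weight 19, pallet count 16, value 98
- #1+#4+#5: weight 23, pallet count 14, value 91
Best: $104.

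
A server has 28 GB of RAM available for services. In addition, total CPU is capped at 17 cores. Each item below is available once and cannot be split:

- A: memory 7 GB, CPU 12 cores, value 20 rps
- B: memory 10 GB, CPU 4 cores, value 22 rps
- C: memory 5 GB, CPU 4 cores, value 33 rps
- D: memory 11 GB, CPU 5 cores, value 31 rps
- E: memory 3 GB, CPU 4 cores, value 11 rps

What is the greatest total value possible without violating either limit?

86 rps

Feasible sets respecting both limits:
- B+C+D: memory 26, CPU 13, value 86
- C+D+E: memory 19, CPU 13, value 75
- B+C+E: memory 18, CPU 12, value 66
- C+D: memory 16, CPU 9, value 64
Best: 86 rps.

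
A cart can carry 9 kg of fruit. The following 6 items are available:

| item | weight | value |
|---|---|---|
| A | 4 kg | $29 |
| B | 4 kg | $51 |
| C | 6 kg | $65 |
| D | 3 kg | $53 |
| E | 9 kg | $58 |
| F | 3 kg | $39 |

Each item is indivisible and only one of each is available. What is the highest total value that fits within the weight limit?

$118

Check high-value combinations within 9 kg:
- C+D: weight 6+3=9, value 65+53=118
- B+D: weight 4+3=7, value 51+53=104
- C+F: weight 6+3=9, value 65+39=104
Best: $118.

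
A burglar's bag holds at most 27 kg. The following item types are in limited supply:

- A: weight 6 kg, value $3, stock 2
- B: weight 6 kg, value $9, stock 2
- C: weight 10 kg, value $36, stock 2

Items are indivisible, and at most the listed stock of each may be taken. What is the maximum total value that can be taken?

Best selections within weight 27 and stock limits:
- 1×B + 2×C: weight 26, value 81
- 1×A + 2×C: weight 26, value 75
- 2×C: weight 20, value 72
- 2×B + 1×C: weight 22, value 54
Best: $81.

$81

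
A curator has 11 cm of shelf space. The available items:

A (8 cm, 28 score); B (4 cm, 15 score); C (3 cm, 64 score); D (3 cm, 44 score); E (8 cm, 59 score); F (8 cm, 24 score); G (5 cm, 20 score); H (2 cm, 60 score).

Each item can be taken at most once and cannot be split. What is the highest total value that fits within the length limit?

Check high-value combinations within 11 cm:
- C+D+H: length 3+3+2=8, value 64+44+60=168
- C+G+H: length 3+5+2=10, value 64+20+60=144
- B+C+H: length 4+3+2=9, value 15+64+60=139
- C+D+G: length 3+3+5=11, value 64+44+20=128
Best: 168 score.

168 score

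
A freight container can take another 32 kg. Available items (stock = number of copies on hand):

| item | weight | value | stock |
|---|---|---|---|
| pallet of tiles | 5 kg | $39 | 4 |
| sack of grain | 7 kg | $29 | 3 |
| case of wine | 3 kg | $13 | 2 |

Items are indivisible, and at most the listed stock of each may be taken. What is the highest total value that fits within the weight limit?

$198

Top feasible selections:
- 4×pallet of tiles + 1×sack of grain + 1×case of wine: weight 30, value 198
- 3×pallet of tiles + 2×sack of grain + 1×case of wine: weight 32, value 188
Best: $198.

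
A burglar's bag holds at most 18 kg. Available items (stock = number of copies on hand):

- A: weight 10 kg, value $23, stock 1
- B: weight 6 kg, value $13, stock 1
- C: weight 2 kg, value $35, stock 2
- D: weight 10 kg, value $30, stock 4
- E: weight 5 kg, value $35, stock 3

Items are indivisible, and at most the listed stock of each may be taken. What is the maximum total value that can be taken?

$140

Top feasible selections:
- 2×C + 2×E: weight 14, value 140
- 1×C + 3×E: weight 17, value 140
- 1×B + 2×C + 1×E: weight 15, value 118
- 1×B + 1×C + 2×E: weight 18, value 118
Best: $140.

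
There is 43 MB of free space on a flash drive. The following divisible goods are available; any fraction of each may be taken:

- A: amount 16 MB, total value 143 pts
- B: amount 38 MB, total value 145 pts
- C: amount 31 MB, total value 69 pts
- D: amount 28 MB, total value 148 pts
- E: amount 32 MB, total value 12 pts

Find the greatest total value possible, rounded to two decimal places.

285.71

Take in order of value per unit:
- A (143/16 per unit): all 16 → value 143, running total 143.00
- D (148/28 per unit): 27 of 28 → value 27×148/28 = 142.7143, running total 285.71
Total 285.71.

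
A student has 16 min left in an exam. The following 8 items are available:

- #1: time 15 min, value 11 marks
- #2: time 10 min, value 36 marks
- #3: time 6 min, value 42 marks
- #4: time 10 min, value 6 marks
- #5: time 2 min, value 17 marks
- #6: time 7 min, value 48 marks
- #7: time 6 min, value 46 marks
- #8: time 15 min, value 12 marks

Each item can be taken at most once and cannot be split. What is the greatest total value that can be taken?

111 marks

Check high-value combinations within 16 min:
- #5+#6+#7: time 2+7+6=15, value 17+48+46=111
- #3+#5+#6: time 6+2+7=15, value 42+17+48=107
- #3+#5+#7: time 6+2+6=14, value 42+17+46=105
- #6+#7: time 7+6=13, value 48+46=94
- #3+#6: time 6+7=13, value 42+48=90
Best: 111 marks.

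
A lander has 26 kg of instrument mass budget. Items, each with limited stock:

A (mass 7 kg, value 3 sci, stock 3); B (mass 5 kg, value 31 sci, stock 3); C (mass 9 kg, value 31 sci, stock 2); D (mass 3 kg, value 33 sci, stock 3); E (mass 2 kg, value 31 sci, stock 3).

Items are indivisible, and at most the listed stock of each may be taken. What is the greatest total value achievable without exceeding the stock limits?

Top feasible selections:
- 2×B + 3×D + 3×E: mass 25, value 254
- 1×B + 3×D + 3×E: mass 20, value 223
- 2×B + 3×D + 2×E: mass 23, value 223
- 1×C + 3×D + 3×E: mass 24, value 223
Best: 254 sci.

254 sci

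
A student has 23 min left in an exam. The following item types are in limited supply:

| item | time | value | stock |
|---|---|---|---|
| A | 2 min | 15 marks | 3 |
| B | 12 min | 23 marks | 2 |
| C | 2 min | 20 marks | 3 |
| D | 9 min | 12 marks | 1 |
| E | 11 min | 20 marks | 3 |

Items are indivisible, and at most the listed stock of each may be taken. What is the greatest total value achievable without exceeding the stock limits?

125 marks

Best selections within time 23 and stock limits:
- 3×A + 3×C + 1×E: time 23, value 125
- 3×A + 3×C + 1×D: time 21, value 117
- 2×A + 1×B + 3×C: time 22, value 113
- 2×A + 3×C + 1×E: time 21, value 110
Best: 125 marks.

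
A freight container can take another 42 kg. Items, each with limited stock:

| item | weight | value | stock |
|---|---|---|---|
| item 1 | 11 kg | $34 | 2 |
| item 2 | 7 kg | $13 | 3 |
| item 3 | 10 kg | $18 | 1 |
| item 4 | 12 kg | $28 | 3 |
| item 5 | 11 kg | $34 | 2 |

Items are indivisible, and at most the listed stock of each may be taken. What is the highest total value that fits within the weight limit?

$115

Best selections within weight 42 and stock limits:
- 1×item 1 + 1×item 2 + 2×item 5: weight 40, value 115
- 2×item 1 + 1×item 2 + 1×item 5: weight 40, value 115
- 1×item 2 + 1×item 4 + 2×item 5: weight 41, value 109
- 1×item 1 + 1×item 2 + 1×item 4 + 1×item 5: weight 41, value 109
Best: $115.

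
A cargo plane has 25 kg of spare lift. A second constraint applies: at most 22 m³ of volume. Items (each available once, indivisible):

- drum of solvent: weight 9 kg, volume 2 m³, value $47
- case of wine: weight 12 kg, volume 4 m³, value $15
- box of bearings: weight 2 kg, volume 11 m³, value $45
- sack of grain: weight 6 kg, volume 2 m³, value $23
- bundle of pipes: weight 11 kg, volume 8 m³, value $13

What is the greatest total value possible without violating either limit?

Feasible sets respecting both limits:
- drum of solvent+box of bearings+sack of grain: weight 17, volume 15, value 115
- drum of solvent+case of wine+box of bearings: weight 23, volume 17, value 107
- drum of solvent+box of bearings+bundle of pipes: weight 22, volume 21, value 105
- drum of solvent+box of bearings: weight 11, volume 13, value 92
Best: $115.

$115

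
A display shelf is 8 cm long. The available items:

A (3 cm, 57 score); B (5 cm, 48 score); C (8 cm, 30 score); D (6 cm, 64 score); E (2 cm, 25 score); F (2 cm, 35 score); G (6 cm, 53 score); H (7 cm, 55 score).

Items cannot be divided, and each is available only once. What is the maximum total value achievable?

Check high-value combinations within 8 cm:
- A+E+F: length 3+2+2=7, value 57+25+35=117
- A+B: length 3+5=8, value 57+48=105
- D+F: length 6+2=8, value 64+35=99
- A+F: length 3+2=5, value 57+35=92
Best: 117 score.

117 score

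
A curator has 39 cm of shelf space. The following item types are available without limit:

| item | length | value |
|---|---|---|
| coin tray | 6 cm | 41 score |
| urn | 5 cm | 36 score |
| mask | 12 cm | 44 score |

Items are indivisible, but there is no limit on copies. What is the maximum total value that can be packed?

Best value-per-unit is urn at 36/5; filling with it alone gives 7×36 = 252.
Optimal mix: 4×coin tray + 3×urn → length 39, value 272.

272 score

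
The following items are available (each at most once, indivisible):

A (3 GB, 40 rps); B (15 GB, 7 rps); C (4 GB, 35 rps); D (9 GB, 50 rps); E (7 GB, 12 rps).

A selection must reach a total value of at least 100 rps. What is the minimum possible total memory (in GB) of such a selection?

Subsets with value ≥ 100, sorted by total memory:
- A+C+D: memory 16, value 125
- A+D+E: memory 19, value 102
- A+C+D+E: memory 23, value 137
Minimum memory: 16 GB.

16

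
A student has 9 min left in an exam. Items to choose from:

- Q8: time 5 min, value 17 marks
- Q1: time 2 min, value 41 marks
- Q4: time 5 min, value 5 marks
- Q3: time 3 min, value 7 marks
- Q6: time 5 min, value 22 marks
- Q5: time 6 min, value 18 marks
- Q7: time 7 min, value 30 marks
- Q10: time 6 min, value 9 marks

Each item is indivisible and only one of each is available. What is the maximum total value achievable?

Check high-value combinations within 9 min:
- Q1+Q7: time 2+7=9, value 41+30=71
- Q1+Q6: time 2+5=7, value 41+22=63
- Q1+Q5: time 2+6=8, value 41+18=59
- Q8+Q1: time 5+2=7, value 17+41=58
Best: 71 marks.

71 marks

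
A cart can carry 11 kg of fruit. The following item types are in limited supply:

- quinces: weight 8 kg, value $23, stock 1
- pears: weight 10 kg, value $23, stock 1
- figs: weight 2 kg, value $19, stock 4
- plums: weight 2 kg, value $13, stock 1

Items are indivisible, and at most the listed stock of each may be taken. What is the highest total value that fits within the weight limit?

Best selections within weight 11 and stock limits:
- 4×figs + 1×plums: weight 10, value 89
- 4×figs: weight 8, value 76
- 3×figs + 1×plums: weight 8, value 70
Best: $89.

$89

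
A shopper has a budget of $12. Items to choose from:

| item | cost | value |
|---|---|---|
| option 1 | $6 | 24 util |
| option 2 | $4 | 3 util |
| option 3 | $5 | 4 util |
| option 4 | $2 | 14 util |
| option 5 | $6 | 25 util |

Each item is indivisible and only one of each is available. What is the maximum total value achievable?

Check high-value combinations within $12:
- option 1+option 5: cost 6+6=12, value 24+25=49
- option 2+option 4+option 5: cost 4+2+6=12, value 3+14+25=42
- option 1+option 2+option 4: cost 6+4+2=12, value 24+3+14=41
Best: 49 util.

49 util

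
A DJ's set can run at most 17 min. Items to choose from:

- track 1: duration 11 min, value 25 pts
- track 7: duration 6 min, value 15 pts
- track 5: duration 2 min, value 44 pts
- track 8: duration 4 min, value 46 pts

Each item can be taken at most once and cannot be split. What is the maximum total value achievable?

Check high-value combinations within 17 min:
- track 1+track 5+track 8: duration 11+2+4=17, value 25+44+46=115
- track 7+track 5+track 8: duration 6+2+4=12, value 15+44+46=105
- track 5+track 8: duration 2+4=6, value 44+46=90
- track 1+track 8: duration 11+4=15, value 25+46=71
- track 1+track 5: duration 11+2=13, value 25+44=69
Best: 115 pts.

115 pts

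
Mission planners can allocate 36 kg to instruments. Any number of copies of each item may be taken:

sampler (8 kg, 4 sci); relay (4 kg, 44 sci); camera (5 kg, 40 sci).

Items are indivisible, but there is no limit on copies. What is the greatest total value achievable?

Best value-per-unit is relay at 44/4, and filling with it alone uses mass 9×4=36. No mix of the others beats 9×44 = 396.

396 sci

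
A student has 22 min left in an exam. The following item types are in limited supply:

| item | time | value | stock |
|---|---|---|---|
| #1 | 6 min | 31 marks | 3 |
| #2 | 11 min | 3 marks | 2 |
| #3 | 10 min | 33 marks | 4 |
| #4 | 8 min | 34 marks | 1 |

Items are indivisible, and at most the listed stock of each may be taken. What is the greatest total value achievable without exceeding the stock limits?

96 marks

Top feasible selections:
- 2×#1 + 1×#4: time 20, value 96
- 2×#1 + 1×#3: time 22, value 95
Best: 96 marks.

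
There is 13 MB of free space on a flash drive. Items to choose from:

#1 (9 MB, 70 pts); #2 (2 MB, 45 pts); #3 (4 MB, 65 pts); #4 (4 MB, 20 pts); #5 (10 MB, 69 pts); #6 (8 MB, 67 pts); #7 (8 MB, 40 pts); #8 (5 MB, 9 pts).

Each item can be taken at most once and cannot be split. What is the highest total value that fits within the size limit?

135 pts

This is a 0/1 knapsack; check combinations near the capacity.
- #1+#3: size 9+4=13, value 70+65=135
- #3+#6: size 4+8=12, value 65+67=132
- #2+#3+#4: size 2+4+4=10, value 45+65+20=130
Best: 135 pts.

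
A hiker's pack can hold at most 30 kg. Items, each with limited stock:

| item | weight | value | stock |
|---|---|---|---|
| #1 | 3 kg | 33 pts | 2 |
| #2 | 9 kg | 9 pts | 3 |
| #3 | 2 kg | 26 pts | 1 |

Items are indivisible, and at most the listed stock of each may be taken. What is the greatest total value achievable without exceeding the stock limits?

110 pts

Top feasible selections:
- 2×#1 + 2×#2 + 1×#3: weight 26, value 110
- 2×#1 + 1×#2 + 1×#3: weight 17, value 101
Best: 110 pts.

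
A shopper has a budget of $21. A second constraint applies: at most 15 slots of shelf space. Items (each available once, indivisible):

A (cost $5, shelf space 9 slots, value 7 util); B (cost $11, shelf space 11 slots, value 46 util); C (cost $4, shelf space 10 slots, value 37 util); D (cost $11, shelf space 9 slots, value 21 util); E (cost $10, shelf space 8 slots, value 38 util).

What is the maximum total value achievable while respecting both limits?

Feasible sets respecting both limits:
- B: cost 11, shelf space 11, value 46
- E: cost 10, shelf space 8, value 38
- C: cost 4, shelf space 10, value 37
- D: cost 11, shelf space 9, value 21
Best: 46 util.

46 util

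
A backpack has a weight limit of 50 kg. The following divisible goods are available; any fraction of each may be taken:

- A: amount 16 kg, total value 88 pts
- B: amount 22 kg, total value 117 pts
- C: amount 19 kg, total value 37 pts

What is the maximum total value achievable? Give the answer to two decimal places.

228.37

Take in order of value per unit:
- A (88/16 per unit): all 16 → value 88, running total 88.00
- B (117/22 per unit): all 22 → value 117, running total 205.00
- C (37/19 per unit): 12 of 19 → value 12×37/19 = 23.3684, running total 228.37
Total 228.37.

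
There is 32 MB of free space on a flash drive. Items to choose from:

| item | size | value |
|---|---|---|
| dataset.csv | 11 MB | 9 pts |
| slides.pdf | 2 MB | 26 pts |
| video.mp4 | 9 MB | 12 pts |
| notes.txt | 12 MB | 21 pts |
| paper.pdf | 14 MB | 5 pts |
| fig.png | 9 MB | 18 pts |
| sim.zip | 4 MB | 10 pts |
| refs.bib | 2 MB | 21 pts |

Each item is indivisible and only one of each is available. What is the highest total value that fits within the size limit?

96 pts

This is a 0/1 knapsack; check combinations near the capacity.
- slides.pdf+notes.txt+fig.png+sim.zip+refs.bib: size 2+12+9+4+2=29, value 26+21+18+10+21=96
- slides.pdf+video.mp4+notes.txt+sim.zip+refs.bib: size 2+9+12+4+2=29, value 26+12+21+10+21=90
- slides.pdf+video.mp4+fig.png+sim.zip+refs.bib: size 2+9+9+4+2=26, value 26+12+18+10+21=87
Best: 96 pts.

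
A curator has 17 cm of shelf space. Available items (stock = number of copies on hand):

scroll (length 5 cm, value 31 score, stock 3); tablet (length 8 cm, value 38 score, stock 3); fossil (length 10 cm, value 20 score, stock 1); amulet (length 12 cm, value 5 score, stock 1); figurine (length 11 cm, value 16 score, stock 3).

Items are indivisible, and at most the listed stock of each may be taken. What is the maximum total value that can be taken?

93 score

Top feasible selections:
- 3×scroll: length 15, value 93
- 2×tablet: length 16, value 76
- 1×scroll + 1×tablet: length 13, value 69
- 2×scroll: length 10, value 62
Best: 93 score.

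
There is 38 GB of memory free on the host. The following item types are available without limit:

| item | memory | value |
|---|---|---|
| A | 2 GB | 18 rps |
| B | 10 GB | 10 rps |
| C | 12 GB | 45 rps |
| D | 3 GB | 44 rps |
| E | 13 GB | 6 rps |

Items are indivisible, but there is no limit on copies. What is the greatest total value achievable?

546 rps

Best value-per-unit is D at 44/3; filling with it alone gives 12×44 = 528.
Optimal mix: 1×A + 12×D → memory 38, value 546.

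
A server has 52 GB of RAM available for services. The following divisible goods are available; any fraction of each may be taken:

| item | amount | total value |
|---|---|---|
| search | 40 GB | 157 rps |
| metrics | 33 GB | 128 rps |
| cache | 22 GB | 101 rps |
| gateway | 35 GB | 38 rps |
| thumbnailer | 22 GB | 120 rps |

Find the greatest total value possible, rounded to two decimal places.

Take in order of value per unit:
- thumbnailer (120/22 per unit): all 22 → value 120, running total 120.00
- cache (101/22 per unit): all 22 → value 101, running total 221.00
- search (157/40 per unit): 8 of 40 → value 8×157/40 = 31.4000, running total 252.40
Total 252.40.

252.40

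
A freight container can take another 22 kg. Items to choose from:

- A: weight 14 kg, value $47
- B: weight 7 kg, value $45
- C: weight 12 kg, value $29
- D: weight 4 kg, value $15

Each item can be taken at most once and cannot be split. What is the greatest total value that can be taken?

Check high-value combinations within 22 kg:
- A+B: weight 14+7=21, value 47+45=92
- B+C: weight 7+12=19, value 45+29=74
- A+D: weight 14+4=18, value 47+15=62
- B+D: weight 7+4=11, value 45+15=60
Best: $92.

$92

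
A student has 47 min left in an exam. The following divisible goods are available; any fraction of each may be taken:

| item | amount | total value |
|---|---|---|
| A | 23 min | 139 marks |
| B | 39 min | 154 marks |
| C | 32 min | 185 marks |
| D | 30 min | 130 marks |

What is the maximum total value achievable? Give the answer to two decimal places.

277.75

Take in order of value per unit:
- A (139/23 per unit): all 23 → value 139, running total 139.00
- C (185/32 per unit): 24 of 32 → value 24×185/32 = 138.7500, running total 277.75
Total 277.75.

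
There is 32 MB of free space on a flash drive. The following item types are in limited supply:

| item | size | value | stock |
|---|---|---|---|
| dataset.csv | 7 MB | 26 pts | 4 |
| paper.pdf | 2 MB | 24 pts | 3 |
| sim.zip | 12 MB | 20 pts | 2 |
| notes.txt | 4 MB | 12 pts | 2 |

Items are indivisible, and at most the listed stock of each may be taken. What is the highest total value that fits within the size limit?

Top feasible selections:
- 3×dataset.csv + 3×paper.pdf + 1×notes.txt: size 31, value 162
- 4×dataset.csv + 2×paper.pdf: size 32, value 152
Best: 162 pts.

162 pts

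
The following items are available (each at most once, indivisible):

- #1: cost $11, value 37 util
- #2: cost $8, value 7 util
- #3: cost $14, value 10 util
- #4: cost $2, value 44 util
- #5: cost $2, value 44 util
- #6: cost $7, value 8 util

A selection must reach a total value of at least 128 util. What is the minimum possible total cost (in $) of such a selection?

Subsets with value ≥ 128, sorted by total cost:
- #1+#4+#5+#6: cost 22, value 133
- #1+#2+#4+#5: cost 23, value 132
- #1+#3+#4+#5: cost 29, value 135
Minimum cost: 22 $.

22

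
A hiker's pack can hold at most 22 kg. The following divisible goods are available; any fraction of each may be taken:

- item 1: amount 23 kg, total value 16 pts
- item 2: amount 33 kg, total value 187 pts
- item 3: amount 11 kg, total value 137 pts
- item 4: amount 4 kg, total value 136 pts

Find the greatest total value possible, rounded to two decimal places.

Take in order of value per unit:
- item 4 (136/4 per unit): all 4 → value 136, running total 136.00
- item 3 (137/11 per unit): all 11 → value 137, running total 273.00
- item 2 (187/33 per unit): 7 of 33 → value 7×187/33 = 39.6667, running total 312.67
Total 312.67.

312.67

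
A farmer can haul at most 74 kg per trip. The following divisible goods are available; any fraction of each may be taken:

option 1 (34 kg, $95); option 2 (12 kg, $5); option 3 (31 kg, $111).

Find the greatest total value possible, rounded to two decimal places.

Take in order of value per unit:
- option 3 (111/31 per unit): all 31 → value 111, running total 111.00
- option 1 (95/34 per unit): all 34 → value 95, running total 206.00
- option 2 (5/12 per unit): 9 of 12 → value 9×5/12 = 3.7500, running total 209.75
Total 209.75.

209.75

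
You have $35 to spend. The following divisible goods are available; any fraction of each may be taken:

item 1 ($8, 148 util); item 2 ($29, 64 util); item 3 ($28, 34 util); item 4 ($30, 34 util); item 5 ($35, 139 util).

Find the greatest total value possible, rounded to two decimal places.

255.23

Take in order of value per unit:
- item 1 (148/8 per unit): all 8 → value 148, running total 148.00
- item 5 (139/35 per unit): 27 of 35 → value 27×139/35 = 107.2286, running total 255.23
Total 255.23.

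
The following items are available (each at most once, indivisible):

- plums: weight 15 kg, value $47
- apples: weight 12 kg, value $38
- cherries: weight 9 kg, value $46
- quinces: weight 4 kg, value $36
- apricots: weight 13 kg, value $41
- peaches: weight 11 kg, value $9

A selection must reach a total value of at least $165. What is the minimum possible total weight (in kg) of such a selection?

Subsets with value ≥ 165, sorted by total weight:
- plums+apples+cherries+quinces: weight 40, value 167
- plums+cherries+quinces+apricots: weight 41, value 170
- plums+apples+cherries+apricots: weight 49, value 172
- apples+cherries+quinces+apricots+peaches: weight 49, value 170
Minimum weight: 40 kg.

40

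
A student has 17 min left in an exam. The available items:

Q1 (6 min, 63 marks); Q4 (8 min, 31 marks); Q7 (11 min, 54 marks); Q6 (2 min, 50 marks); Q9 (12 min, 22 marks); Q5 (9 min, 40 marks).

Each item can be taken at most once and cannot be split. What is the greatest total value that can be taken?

153 marks

Check high-value combinations within 17 min:
- Q1+Q6+Q5: time 6+2+9=17, value 63+50+40=153
- Q1+Q4+Q6: time 6+8+2=16, value 63+31+50=144
- Q1+Q7: time 6+11=17, value 63+54=117
Best: 153 marks.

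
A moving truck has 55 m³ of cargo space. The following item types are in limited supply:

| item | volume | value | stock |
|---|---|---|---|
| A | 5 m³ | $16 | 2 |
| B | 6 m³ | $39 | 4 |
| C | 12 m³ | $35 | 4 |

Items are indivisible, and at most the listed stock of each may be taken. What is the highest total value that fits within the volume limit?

Best selections within volume 55 and stock limits:
- 1×A + 4×B + 2×C: volume 53, value 242
- 4×B + 2×C: volume 48, value 226
- 2×A + 4×B + 1×C: volume 46, value 223
- 3×B + 3×C: volume 54, value 222
Best: $242.

$242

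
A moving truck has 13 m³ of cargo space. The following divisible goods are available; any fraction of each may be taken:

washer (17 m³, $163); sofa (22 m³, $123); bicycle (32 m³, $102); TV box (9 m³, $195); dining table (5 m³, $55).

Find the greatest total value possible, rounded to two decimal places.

Take in order of value per unit:
- TV box (195/9 per unit): all 9 → value 195, running total 195.00
- dining table (55/5 per unit): 4 of 5 → value 4×55/5 = 44.0000, running total 239.00
Total 239.00.

239.00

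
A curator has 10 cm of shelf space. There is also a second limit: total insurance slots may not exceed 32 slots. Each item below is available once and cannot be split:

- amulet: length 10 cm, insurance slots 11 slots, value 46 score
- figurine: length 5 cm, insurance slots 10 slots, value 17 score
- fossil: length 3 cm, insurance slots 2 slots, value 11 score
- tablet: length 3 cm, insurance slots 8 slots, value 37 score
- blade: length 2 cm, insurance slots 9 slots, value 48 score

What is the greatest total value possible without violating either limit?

Feasible sets respecting both limits:
- figurine+tablet+blade: length 10, insurance slots 27, value 102
- fossil+tablet+blade: length 8, insurance slots 19, value 96
- tablet+blade: length 5, insurance slots 17, value 85
- figurine+fossil+blade: length 10, insurance slots 21, value 76
Best: 102 score.

102 score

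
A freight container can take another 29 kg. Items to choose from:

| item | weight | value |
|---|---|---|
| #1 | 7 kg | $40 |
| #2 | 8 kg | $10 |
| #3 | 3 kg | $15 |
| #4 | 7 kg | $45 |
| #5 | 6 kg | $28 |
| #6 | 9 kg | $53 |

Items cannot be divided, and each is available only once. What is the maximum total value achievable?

$166

Check high-value combinations within 29 kg:
- #1+#4+#5+#6: weight 7+7+6+9=29, value 40+45+28+53=166
- #1+#3+#4+#6: weight 7+3+7+9=26, value 40+15+45+53=153
- #3+#4+#5+#6: weight 3+7+6+9=25, value 15+45+28+53=141
- #1+#4+#6: weight 7+7+9=23, value 40+45+53=138
Best: $166.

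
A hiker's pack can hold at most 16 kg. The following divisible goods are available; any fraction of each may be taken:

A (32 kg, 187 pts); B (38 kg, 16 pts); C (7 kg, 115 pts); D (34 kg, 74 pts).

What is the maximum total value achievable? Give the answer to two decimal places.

167.59

Take in order of value per unit:
- C (115/7 per unit): all 7 → value 115, running total 115.00
- A (187/32 per unit): 9 of 32 → value 9×187/32 = 52.5938, running total 167.59
Total 167.59.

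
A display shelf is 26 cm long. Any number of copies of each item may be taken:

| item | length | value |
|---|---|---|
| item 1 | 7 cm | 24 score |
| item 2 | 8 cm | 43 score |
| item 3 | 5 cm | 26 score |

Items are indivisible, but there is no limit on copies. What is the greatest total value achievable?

Best value-per-unit is item 2 at 43/8; filling with it alone gives 3×43 = 129.
Optimal mix: 2×item 2 + 2×item 3 → length 26, value 138.

138 score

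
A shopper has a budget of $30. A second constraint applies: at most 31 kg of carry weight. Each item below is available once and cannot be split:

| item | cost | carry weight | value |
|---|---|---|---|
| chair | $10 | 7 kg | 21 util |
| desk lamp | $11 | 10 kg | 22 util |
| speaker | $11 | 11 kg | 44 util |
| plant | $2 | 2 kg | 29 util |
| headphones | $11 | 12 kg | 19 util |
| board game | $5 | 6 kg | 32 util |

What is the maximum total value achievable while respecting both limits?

127 util

Feasible sets respecting both limits:
- desk lamp+speaker+plant+board game: cost 29, carry weight 29, value 127
- chair+speaker+plant+board game: cost 28, carry weight 26, value 126
- speaker+plant+headphones+board game: cost 29, carry weight 31, value 124
Best: 127 util.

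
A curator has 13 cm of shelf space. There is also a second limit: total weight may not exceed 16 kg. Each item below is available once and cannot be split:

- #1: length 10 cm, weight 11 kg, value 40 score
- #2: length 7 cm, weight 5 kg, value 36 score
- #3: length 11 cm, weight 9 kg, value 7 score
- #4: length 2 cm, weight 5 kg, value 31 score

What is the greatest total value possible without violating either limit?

71 score

Feasible sets respecting both limits:
- #1+#4: length 12, weight 16, value 71
- #2+#4: length 9, weight 10, value 67
- #1: length 10, weight 11, value 40
Best: 71 score.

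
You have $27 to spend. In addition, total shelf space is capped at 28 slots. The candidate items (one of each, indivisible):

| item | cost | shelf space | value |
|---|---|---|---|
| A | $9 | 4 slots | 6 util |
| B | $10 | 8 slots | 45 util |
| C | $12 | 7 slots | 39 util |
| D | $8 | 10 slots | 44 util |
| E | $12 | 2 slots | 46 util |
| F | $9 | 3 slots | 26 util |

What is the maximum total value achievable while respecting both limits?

115 util

Feasible sets respecting both limits:
- B+D+F: cost 27, shelf space 21, value 115
- A+B+D: cost 27, shelf space 22, value 95
- B+E: cost 22, shelf space 10, value 91
- D+E: cost 20, shelf space 12, value 90
Best: 115 util.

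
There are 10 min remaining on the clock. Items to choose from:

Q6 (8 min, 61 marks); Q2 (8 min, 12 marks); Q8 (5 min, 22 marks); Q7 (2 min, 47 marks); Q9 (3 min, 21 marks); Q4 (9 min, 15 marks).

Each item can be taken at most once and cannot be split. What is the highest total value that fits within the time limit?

Check high-value combinations within 10 min:
- Q6+Q7: time 8+2=10, value 61+47=108
- Q8+Q7+Q9: time 5+2+3=10, value 22+47+21=90
- Q8+Q7: time 5+2=7, value 22+47=69
- Q7+Q9: time 2+3=5, value 47+21=68
Best: 108 marks.

108 marks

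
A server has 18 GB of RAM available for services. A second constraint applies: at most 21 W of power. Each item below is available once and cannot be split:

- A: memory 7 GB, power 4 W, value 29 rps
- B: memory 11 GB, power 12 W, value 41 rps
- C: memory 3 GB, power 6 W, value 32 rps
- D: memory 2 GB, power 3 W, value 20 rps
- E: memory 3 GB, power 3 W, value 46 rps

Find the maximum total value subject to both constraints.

127 rps

Feasible sets respecting both limits:
- A+C+D+E: memory 15, power 16, value 127
- B+C+E: memory 17, power 21, value 119
- A+C+E: memory 13, power 13, value 107
- B+D+E: memory 16, power 18, value 107
Best: 127 rps.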